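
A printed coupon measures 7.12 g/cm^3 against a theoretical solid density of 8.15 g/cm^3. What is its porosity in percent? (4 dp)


Porosity = (1-7.12/8.15)*100 = 12.638 %


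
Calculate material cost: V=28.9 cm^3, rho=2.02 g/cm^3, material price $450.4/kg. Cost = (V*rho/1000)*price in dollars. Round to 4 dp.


Mass = 28.9*2.02/1000 = 0.058378 kg
Cost = 0.058378 * 450.4 = 26.2935 $


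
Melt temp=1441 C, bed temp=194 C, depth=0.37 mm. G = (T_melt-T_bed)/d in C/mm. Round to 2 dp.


G = (1441-194)/0.37 = 3370.27 C/mm


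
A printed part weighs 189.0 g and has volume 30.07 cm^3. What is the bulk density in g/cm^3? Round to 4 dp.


rho = 189.0 / 30.07 = 6.2853 g/cm^3


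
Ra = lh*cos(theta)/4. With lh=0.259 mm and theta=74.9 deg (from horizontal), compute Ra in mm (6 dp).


Ra = 0.259 * cos(74.9) / 4 = 0.016868 mm


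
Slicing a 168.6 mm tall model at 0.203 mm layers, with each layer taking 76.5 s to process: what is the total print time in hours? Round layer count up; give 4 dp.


Layers = ceil(168.6/0.203) = 831
t = 831 * 76.5 / 3600 = 17.6588 hrs


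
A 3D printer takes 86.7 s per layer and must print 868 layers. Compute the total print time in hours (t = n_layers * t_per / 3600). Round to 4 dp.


t = 868 * 86.7 / 3600 = 20.9043 hrs


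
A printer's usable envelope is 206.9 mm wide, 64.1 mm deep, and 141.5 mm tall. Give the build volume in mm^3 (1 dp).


V = 206.9 * 64.1 * 141.5 = 1876614.0 mm^3


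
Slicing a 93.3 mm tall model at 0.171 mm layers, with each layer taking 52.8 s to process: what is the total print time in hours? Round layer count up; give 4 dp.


Layers = ceil(93.3/0.171) = 546
t = 546 * 52.8 / 3600 = 8.008 hrs


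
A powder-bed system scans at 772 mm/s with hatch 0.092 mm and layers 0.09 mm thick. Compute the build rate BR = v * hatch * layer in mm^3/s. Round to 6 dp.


Rate = 772 * 0.092 * 0.09 = 6.39216 mm^3/s


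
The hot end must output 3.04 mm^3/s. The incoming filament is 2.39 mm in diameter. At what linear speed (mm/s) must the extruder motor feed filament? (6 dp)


A = pi*(2.39/2)^2 = 4.486273
v = 3.04 / 4.486273 = 0.677623 mm/s


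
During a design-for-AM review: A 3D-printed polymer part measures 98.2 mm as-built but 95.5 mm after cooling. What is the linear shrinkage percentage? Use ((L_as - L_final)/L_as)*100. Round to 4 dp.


Shrinkage = ((98.2-95.5)/98.2)*100 = 2.7495 %


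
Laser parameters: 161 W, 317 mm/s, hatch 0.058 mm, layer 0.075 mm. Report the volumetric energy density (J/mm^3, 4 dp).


E = 161 / (317*0.058*0.075) = 116.7555 J/mm^3


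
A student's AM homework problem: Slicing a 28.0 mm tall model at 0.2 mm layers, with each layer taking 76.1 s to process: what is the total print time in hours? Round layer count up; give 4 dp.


Layers = ceil(28.0/0.2) = 140
t = 140 * 76.1 / 3600 = 2.9594 hrs


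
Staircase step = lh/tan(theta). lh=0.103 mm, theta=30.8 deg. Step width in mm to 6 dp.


step = 0.103 / tan(30.8) = 0.172784 mm


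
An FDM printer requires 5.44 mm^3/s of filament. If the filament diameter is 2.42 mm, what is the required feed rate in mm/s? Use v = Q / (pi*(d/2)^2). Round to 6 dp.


A = pi*(2.42/2)^2 = 4.599606
v = 5.44 / 4.599606 = 1.18271 mm/s


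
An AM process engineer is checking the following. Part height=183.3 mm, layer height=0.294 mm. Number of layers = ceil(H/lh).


Layers = ceil(183.3/0.294) = 624


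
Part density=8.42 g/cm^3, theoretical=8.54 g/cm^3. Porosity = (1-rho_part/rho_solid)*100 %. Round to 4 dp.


Porosity = (1-8.42/8.54)*100 = 1.4052 %


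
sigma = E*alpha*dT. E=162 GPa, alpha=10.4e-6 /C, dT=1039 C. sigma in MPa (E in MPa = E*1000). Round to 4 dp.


sigma = 162*1000 * 10.4e-6 * 1039 = 1750.5072 MPa


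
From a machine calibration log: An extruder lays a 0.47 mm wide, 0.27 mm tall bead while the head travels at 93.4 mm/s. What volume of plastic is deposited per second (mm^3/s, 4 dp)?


Rate = 0.47 * 0.27 * 93.4 = 11.8525 mm^3/s


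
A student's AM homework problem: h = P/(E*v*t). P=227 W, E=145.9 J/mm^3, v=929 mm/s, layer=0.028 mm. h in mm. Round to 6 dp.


h = 227 / (145.9*929*0.028) = 0.059813 mm


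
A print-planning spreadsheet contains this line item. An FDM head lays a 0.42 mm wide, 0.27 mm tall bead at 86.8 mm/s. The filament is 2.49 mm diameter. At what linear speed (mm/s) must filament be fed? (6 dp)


Q = 0.42 * 0.27 * 86.8 = 9.84312 mm^3/s
A_fil = pi*(2.49/2)^2 = 4.86954715 mm^2
v_feed = 9.84312 / 4.86954715 = 2.021362 mm/s


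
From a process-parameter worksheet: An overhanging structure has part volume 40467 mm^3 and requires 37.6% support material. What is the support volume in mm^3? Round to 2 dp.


V_support = 40467 * 0.376 = 15215.59 mm^3


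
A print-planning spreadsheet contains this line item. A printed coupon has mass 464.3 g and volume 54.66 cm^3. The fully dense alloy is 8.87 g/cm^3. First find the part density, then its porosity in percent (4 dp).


rho_part = 464.3 / 54.66 = 8.49432858 g/cm^3
Porosity = (1 - 8.49432858/8.87)*100 = 4.2353 %


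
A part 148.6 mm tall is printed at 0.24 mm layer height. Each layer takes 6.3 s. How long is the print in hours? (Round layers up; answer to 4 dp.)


Layers = ceil(148.6/0.24) = 620
t = 620 * 6.3 / 3600 = 1.085 hrs


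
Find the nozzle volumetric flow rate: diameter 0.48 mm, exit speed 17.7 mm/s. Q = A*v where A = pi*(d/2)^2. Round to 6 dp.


A = pi*(0.48/2)^2 = 0.18095574 mm^2
Q = 0.18095574 * 17.7 = 3.202917 mm^3/s


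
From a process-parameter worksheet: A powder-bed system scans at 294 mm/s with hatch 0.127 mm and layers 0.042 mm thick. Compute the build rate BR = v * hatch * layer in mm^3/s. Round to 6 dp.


Rate = 294 * 0.127 * 0.042 = 1.568196 mm^3/s


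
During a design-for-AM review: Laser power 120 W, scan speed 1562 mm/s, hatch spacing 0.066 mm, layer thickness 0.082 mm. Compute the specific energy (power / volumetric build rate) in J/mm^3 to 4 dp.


Build rate = 1562 * 0.066 * 0.082 = 8.453544 mm^3/s
SE = 120 / 8.453544 = 14.1952 J/mm^3


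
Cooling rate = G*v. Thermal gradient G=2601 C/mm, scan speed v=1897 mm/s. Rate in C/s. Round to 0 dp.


CR = 2601 * 1897 = 4934097 C/s


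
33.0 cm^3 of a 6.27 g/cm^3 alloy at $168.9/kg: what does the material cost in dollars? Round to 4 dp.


Mass = 33.0*6.27/1000 = 0.20691 kg
Cost = 0.20691 * 168.9 = 34.9471 $


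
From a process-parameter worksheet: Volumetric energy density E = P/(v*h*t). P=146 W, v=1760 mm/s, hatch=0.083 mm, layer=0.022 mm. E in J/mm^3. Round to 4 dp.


E = 146 / (1760*0.083*0.022) = 45.4297 J/mm^3


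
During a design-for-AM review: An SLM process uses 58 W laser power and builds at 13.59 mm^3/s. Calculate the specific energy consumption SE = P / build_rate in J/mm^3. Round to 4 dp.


SE = 58 / 13.59 = 4.2678 J/mm^3


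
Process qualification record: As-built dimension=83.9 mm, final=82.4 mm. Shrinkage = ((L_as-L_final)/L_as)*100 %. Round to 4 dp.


Shrinkage = ((83.9-82.4)/83.9)*100 = 1.7878 %


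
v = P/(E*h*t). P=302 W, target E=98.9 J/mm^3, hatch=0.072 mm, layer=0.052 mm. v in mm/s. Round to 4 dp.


v = 302 / (98.9*0.072*0.052) = 815.5955 mm/s


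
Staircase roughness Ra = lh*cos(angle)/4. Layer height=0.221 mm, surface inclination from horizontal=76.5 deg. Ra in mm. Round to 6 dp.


Ra = 0.221 * cos(76.5) / 4 = 0.012898 mm


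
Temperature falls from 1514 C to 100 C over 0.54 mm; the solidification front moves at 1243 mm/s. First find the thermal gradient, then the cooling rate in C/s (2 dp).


G = (1514-100)/0.54 = 2618.51851852 C/mm
CR = 2618.51851852 * 1243 = 3254818.52 C/s


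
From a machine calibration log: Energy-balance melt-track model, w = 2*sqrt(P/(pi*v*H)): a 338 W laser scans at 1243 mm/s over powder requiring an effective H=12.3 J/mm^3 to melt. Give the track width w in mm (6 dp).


w = 2*sqrt(338/(pi*1243*12.3)) = 0.167774 mm


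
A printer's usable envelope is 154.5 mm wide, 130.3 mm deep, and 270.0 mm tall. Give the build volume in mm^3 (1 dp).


V = 154.5 * 130.3 * 270.0 = 5435464.5 mm^3


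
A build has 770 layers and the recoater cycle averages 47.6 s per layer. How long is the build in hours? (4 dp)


t = 770 * 47.6 / 3600 = 10.1811 hrs


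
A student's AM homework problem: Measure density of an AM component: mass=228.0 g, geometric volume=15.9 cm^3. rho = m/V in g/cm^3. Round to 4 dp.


rho = 228.0 / 15.9 = 14.3396 g/cm^3


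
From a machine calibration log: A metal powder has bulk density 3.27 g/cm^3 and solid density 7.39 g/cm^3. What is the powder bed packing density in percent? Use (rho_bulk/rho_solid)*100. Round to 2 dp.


Packing = (3.27/7.39)*100 = 44.25 %


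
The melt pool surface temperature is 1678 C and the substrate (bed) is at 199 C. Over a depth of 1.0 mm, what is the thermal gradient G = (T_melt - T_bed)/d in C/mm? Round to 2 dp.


G = (1678-199)/1.0 = 1479.0 C/mm


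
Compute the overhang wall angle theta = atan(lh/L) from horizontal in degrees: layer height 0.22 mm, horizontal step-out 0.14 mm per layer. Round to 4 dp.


angle = atan(0.22/0.14) = 57.5288 degrees


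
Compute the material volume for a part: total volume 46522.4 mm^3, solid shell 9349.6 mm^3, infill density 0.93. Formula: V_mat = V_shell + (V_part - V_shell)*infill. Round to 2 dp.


V_infill = (46522.4 - 9349.6) * 0.93 = 34570.7
V_total = 9349.6 + 34570.7 = 43920.3 mm^3


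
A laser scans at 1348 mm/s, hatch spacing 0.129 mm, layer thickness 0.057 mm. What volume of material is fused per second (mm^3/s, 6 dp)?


Rate = 1348 * 0.129 * 0.057 = 9.911844 mm^3/s


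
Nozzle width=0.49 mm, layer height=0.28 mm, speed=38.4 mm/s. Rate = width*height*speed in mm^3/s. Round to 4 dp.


Rate = 0.49 * 0.28 * 38.4 = 5.2685 mm^3/s


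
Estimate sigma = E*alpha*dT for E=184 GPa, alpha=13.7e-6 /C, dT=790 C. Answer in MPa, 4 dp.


sigma = 184*1000 * 13.7e-6 * 790 = 1991.432 MPa


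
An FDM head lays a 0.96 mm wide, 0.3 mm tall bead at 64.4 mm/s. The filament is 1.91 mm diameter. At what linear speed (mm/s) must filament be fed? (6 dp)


Q = 0.96 * 0.3 * 64.4 = 18.5472 mm^3/s
A_fil = pi*(1.91/2)^2 = 2.86521104 mm^2
v_feed = 18.5472 / 2.86521104 = 6.47324 mm/s


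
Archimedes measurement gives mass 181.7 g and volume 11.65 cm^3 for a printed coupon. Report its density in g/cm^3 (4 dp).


rho = 181.7 / 11.65 = 15.5966 g/cm^3


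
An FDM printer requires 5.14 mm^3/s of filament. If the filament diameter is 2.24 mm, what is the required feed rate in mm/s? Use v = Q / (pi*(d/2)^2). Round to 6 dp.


A = pi*(2.24/2)^2 = 3.940814
v = 5.14 / 3.940814 = 1.304299 mm/s


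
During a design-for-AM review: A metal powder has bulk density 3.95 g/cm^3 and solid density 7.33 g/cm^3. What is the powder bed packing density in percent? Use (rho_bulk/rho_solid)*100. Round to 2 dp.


Packing = (3.95/7.33)*100 = 53.89 %


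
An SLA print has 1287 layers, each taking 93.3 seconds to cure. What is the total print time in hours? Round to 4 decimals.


t = 1287 * 93.3 / 3600 = 33.3548 hrs


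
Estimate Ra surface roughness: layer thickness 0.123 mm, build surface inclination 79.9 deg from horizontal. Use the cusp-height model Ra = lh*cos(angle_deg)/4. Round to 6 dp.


Ra = 0.123 * cos(79.9) / 4 = 0.005393 mm


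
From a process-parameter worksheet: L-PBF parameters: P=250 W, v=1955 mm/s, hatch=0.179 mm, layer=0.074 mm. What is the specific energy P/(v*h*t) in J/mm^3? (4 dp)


Build rate = 1955 * 0.179 * 0.074 = 25.89593 mm^3/s
SE = 250 / 25.89593 = 9.654 J/mm^3


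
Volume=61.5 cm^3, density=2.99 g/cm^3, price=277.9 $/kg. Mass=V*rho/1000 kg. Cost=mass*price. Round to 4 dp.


Mass = 61.5*2.99/1000 = 0.183885 kg
Cost = 0.183885 * 277.9 = 51.1016 $


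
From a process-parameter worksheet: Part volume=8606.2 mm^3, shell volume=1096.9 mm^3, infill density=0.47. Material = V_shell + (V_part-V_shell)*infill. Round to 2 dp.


V_infill = (8606.2 - 1096.9) * 0.47 = 3529.37
V_total = 1096.9 + 3529.37 = 4626.27 mm^3


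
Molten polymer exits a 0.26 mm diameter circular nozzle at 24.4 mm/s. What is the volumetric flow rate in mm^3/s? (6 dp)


A = pi*(0.26/2)^2 = 0.05309292 mm^2
Q = 0.05309292 * 24.4 = 1.295467 mm^3/s


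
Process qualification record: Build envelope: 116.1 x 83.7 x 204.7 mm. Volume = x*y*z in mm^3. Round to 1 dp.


V = 116.1 * 83.7 * 204.7 = 1989186.6 mm^3


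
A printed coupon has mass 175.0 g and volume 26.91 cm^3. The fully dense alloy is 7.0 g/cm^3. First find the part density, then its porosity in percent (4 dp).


rho_part = 175.0 / 26.91 = 6.50315868 g/cm^3
Porosity = (1 - 6.50315868/7.0)*100 = 7.0977 %


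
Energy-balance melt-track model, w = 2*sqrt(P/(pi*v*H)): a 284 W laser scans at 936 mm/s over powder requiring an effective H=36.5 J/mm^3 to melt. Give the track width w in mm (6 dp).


w = 2*sqrt(284/(pi*936*36.5)) = 0.10288 mm


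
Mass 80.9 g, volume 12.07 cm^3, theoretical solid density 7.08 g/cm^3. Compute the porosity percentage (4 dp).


rho_part = 80.9 / 12.07 = 6.70256835 g/cm^3
Porosity = (1 - 6.70256835/7.08)*100 = 5.331 %


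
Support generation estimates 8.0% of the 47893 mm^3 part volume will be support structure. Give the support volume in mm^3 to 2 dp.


V_support = 47893 * 0.08 = 3831.44 mm^3


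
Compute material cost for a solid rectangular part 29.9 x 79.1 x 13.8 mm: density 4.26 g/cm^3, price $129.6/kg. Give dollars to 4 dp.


V = 29.9 * 79.1 * 13.8 = 32638.242 mm^3 = 32.638242 cm^3
Mass = 32.638242 * 4.26 / 1000 = 0.13903891 kg
Cost = 0.13903891 * 129.6 = 18.0194 $


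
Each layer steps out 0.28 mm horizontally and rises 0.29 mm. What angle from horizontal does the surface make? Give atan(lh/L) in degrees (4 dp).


angle = atan(0.29/0.28) = 46.0051 degrees


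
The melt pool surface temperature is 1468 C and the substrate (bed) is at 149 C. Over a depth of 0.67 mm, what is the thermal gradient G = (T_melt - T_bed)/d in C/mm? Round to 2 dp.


G = (1468-149)/0.67 = 1968.66 C/mm


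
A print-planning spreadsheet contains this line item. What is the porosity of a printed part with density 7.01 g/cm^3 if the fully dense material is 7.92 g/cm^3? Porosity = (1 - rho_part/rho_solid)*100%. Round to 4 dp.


Porosity = (1-7.01/7.92)*100 = 11.4899 %


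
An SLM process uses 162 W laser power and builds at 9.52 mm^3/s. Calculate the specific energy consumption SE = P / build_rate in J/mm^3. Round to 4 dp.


SE = 162 / 9.52 = 17.0168 J/mm^3


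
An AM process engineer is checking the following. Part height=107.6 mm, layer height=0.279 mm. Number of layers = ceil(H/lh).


Layers = ceil(107.6/0.279) = 386


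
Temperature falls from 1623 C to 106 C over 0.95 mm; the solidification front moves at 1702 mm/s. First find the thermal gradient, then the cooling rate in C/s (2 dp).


G = (1623-106)/0.95 = 1596.84210526 C/mm
CR = 1596.84210526 * 1702 = 2717825.26 C/s


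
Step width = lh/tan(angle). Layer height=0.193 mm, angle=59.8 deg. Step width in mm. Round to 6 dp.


step = 0.193 / tan(59.8) = 0.112329 mm


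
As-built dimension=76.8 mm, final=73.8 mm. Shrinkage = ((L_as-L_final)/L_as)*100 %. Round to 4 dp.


Shrinkage = ((76.8-73.8)/76.8)*100 = 3.9063 %


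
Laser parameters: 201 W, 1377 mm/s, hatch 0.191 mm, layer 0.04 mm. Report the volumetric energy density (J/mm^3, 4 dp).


E = 201 / (1377*0.191*0.04) = 19.106 J/mm^3


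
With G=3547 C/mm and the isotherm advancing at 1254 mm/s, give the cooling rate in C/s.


CR = 3547 * 1254 = 4447938 C/s


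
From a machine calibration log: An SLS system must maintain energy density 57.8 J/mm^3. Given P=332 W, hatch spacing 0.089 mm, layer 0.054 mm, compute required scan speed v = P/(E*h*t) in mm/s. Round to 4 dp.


v = 332 / (57.8*0.089*0.054) = 1195.1612 mm/s


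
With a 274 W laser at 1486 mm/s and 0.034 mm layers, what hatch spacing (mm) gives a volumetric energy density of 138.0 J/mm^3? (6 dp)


h = 274 / (138.0*1486*0.034) = 0.039298 mm


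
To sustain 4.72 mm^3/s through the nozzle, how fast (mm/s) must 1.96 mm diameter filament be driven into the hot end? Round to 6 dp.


A = pi*(1.96/2)^2 = 3.017186
v = 4.72 / 3.017186 = 1.564372 mm/s


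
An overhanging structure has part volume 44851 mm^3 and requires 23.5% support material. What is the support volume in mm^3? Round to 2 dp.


V_support = 44851 * 0.235 = 10539.99 mm^3


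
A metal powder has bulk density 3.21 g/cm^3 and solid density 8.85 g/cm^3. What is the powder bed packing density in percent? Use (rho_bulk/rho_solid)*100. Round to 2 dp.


Packing = (3.21/8.85)*100 = 36.27 %


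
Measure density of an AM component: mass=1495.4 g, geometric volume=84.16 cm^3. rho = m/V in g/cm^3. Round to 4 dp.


rho = 1495.4 / 84.16 = 17.7685 g/cm^3


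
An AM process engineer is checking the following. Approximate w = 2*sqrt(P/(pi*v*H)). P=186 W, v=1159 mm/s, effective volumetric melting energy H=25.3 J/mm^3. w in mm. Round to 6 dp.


w = 2*sqrt(186/(pi*1159*25.3)) = 0.089869 mm


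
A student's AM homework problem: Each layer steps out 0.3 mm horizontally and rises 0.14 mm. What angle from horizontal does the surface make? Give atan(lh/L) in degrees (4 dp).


angle = atan(0.14/0.3) = 25.0169 degrees


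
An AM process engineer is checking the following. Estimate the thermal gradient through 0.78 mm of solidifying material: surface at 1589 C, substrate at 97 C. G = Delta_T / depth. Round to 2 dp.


G = (1589-97)/0.78 = 1912.82 C/mm


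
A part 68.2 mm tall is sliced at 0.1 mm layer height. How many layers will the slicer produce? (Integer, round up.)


Layers = ceil(68.2/0.1) = 682


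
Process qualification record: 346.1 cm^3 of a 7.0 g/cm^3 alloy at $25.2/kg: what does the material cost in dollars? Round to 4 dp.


Mass = 346.1*7.0/1000 = 2.4227 kg
Cost = 2.4227 * 25.2 = 61.052 $


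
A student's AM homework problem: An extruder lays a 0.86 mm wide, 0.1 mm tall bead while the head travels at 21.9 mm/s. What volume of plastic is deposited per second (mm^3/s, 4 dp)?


Rate = 0.86 * 0.1 * 21.9 = 1.8834 mm^3/s


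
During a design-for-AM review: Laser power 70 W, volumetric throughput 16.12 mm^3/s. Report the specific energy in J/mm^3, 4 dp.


SE = 70 / 16.12 = 4.3424 J/mm^3


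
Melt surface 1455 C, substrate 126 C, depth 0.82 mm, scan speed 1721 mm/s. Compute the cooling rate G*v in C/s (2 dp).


G = (1455-126)/0.82 = 1620.73170732 C/mm
CR = 1620.73170732 * 1721 = 2789279.27 C/s


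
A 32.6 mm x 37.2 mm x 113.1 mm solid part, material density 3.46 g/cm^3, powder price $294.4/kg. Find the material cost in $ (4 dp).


V = 32.6 * 37.2 * 113.1 = 137158.632 mm^3 = 137.158632 cm^3
Mass = 137.158632 * 3.46 / 1000 = 0.47456887 kg
Cost = 0.47456887 * 294.4 = 139.7131 $


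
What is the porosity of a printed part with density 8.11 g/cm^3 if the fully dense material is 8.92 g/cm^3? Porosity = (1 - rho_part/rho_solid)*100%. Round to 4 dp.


Porosity = (1-8.11/8.92)*100 = 9.0807 %


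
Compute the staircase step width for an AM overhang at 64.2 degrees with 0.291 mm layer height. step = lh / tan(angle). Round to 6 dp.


step = 0.291 / tan(64.2) = 0.140675 mm


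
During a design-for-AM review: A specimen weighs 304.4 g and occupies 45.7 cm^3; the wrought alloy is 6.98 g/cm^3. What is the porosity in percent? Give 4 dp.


rho_part = 304.4 / 45.7 = 6.66083151 g/cm^3
Porosity = (1 - 6.66083151/6.98)*100 = 4.5726 %


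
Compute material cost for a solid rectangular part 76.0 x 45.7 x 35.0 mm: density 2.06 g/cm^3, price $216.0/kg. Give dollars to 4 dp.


V = 76.0 * 45.7 * 35.0 = 121562.0 mm^3 = 121.562 cm^3
Mass = 121.562 * 2.06 / 1000 = 0.25041772 kg
Cost = 0.25041772 * 216.0 = 54.0902 $


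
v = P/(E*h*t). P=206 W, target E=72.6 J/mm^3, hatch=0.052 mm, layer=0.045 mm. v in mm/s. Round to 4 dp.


v = 206 / (72.6*0.052*0.045) = 1212.5921 mm/s


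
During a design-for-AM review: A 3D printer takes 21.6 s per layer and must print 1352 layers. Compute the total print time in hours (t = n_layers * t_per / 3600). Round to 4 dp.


t = 1352 * 21.6 / 3600 = 8.112 hrs


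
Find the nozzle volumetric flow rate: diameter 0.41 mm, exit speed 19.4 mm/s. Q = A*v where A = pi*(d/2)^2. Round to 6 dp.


A = pi*(0.41/2)^2 = 0.13202543 mm^2
Q = 0.13202543 * 19.4 = 2.561293 mm^3/s


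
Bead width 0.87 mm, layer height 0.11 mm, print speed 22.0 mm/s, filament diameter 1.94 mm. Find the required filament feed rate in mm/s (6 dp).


Q = 0.87 * 0.11 * 22.0 = 2.1054 mm^3/s
A_fil = pi*(1.94/2)^2 = 2.95592453 mm^2
v_feed = 2.1054 / 2.95592453 = 0.712264 mm/s


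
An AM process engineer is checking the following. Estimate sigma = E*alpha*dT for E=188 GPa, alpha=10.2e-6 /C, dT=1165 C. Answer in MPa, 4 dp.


sigma = 188*1000 * 10.2e-6 * 1165 = 2234.004 MPa


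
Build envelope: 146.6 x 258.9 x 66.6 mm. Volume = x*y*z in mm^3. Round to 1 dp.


V = 146.6 * 258.9 * 66.6 = 2527785.7 mm^3


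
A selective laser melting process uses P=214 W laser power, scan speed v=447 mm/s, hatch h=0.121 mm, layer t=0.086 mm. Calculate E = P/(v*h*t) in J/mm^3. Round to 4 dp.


E = 214 / (447*0.121*0.086) = 46.0068 J/mm^3


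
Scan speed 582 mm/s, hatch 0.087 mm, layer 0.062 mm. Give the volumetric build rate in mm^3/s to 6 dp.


Rate = 582 * 0.087 * 0.062 = 3.139308 mm^3/s


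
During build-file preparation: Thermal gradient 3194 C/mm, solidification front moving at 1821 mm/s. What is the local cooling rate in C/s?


CR = 3194 * 1821 = 5816274 C/s


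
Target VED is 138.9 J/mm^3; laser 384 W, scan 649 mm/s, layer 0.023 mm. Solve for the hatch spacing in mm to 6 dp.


h = 384 / (138.9*649*0.023) = 0.185207 mm


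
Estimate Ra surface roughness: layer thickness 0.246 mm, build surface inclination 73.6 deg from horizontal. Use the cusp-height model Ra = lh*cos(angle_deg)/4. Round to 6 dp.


Ra = 0.246 * cos(73.6) / 4 = 0.017364 mm


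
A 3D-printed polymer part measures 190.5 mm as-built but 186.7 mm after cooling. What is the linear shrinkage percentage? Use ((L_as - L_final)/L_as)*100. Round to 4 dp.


Shrinkage = ((190.5-186.7)/190.5)*100 = 1.9948 %


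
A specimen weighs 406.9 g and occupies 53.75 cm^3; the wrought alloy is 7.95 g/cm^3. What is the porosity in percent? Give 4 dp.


rho_part = 406.9 / 53.75 = 7.57023256 g/cm^3
Porosity = (1 - 7.57023256/7.95)*100 = 4.7769 %


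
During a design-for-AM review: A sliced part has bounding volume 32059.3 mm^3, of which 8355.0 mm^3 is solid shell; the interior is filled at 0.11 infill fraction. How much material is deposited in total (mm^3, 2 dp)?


V_infill = (32059.3 - 8355.0) * 0.11 = 2607.47
V_total = 8355.0 + 2607.47 = 10962.47 mm^3


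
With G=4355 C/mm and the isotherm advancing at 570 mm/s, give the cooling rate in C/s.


CR = 4355 * 570 = 2482350 C/s


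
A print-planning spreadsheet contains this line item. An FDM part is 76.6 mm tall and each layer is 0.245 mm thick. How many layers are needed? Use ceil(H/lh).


Layers = ceil(76.6/0.245) = 313


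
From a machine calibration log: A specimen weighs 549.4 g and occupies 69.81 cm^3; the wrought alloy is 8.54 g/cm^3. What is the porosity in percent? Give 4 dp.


rho_part = 549.4 / 69.81 = 7.86993267 g/cm^3
Porosity = (1 - 7.86993267/8.54)*100 = 7.8462 %


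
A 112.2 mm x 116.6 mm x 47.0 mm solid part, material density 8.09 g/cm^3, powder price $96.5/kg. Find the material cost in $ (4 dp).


V = 112.2 * 116.6 * 47.0 = 614878.44 mm^3 = 614.87844 cm^3
Mass = 614.87844 * 8.09 / 1000 = 4.97436658 kg
Cost = 4.97436658 * 96.5 = 480.0264 $


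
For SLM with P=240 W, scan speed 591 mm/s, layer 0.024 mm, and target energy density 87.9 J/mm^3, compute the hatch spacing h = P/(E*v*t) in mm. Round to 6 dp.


h = 240 / (87.9*591*0.024) = 0.192497 mm


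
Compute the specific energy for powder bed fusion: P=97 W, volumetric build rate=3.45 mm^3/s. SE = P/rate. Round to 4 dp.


SE = 97 / 3.45 = 28.1159 J/mm^3


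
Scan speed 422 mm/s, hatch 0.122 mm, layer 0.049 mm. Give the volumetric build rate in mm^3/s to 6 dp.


Rate = 422 * 0.122 * 0.049 = 2.522716 mm^3/s


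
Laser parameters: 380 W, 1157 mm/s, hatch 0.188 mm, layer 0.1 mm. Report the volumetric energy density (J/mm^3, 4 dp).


E = 380 / (1157*0.188*0.1) = 17.47 J/mm^3


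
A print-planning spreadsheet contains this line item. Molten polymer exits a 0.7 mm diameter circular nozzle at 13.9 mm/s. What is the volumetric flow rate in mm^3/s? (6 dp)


A = pi*(0.7/2)^2 = 0.3848451 mm^2
Q = 0.3848451 * 13.9 = 5.349347 mm^3/s


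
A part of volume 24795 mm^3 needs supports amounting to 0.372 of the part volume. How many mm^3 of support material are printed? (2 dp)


V_support = 24795 * 0.372 = 9223.74 mm^3


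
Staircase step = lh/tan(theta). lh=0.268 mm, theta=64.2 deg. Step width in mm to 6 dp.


step = 0.268 / tan(64.2) = 0.129556 mm


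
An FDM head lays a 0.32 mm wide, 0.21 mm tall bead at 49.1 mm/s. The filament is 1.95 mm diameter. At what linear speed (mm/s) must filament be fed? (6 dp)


Q = 0.32 * 0.21 * 49.1 = 3.29952 mm^3/s
A_fil = pi*(1.95/2)^2 = 2.98647652 mm^2
v_feed = 3.29952 / 2.98647652 = 1.10482 mm/s


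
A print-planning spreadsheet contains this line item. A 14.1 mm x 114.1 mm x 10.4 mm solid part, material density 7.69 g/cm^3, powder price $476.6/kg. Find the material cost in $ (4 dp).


V = 14.1 * 114.1 * 10.4 = 16731.624 mm^3 = 16.731624 cm^3
Mass = 16.731624 * 7.69 / 1000 = 0.12866619 kg
Cost = 0.12866619 * 476.6 = 61.3223 $


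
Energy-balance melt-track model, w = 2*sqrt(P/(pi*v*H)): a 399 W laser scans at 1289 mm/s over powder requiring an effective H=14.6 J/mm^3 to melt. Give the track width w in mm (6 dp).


w = 2*sqrt(399/(pi*1289*14.6)) = 0.1643 mm


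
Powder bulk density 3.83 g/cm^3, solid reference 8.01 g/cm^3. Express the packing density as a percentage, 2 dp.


Packing = (3.83/8.01)*100 = 47.82 %


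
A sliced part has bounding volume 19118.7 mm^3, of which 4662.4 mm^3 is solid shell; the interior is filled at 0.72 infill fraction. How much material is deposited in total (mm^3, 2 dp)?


V_infill = (19118.7 - 4662.4) * 0.72 = 10408.54
V_total = 4662.4 + 10408.54 = 15070.94 mm^3


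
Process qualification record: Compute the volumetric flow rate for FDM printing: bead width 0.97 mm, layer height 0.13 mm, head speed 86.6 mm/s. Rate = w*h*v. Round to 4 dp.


Rate = 0.97 * 0.13 * 86.6 = 10.9203 mm^3/s


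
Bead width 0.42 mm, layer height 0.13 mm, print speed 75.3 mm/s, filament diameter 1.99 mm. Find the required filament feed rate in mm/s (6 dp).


Q = 0.42 * 0.13 * 75.3 = 4.11138 mm^3/s
A_fil = pi*(1.99/2)^2 = 3.11025527 mm^2
v_feed = 4.11138 / 3.11025527 = 1.321879 mm/s


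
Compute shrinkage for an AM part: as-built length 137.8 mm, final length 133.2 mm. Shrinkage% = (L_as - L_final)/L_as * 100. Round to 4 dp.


Shrinkage = ((137.8-133.2)/137.8)*100 = 3.3382 %


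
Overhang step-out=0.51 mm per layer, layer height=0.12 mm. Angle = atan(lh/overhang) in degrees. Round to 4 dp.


angle = atan(0.12/0.51) = 13.2405 degrees


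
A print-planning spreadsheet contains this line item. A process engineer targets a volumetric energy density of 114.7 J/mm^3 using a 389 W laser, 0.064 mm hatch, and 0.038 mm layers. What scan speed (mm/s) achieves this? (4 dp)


v = 389 / (114.7*0.064*0.038) = 1394.5131 mm/s


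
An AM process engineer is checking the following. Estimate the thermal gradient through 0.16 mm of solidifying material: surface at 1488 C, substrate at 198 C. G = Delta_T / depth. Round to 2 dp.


G = (1488-198)/0.16 = 8062.5 C/mm


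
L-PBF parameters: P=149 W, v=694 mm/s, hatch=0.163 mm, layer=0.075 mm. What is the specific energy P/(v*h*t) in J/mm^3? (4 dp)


Build rate = 694 * 0.163 * 0.075 = 8.48415 mm^3/s
SE = 149 / 8.48415 = 17.5622 J/mm^3


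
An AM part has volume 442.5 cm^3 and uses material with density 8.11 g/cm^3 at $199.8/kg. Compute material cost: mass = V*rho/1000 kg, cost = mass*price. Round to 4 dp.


Mass = 442.5*8.11/1000 = 3.588675 kg
Cost = 3.588675 * 199.8 = 717.0173 $


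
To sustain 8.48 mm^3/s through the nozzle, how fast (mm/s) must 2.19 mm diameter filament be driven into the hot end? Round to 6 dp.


A = pi*(2.19/2)^2 = 3.766848
v = 8.48 / 3.766848 = 2.251219 mm/s


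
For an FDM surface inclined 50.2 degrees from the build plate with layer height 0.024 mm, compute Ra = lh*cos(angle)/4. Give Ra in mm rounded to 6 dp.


Ra = 0.024 * cos(50.2) / 4 = 0.003841 mm


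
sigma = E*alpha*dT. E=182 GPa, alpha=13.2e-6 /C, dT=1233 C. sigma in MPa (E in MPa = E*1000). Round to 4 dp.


sigma = 182*1000 * 13.2e-6 * 1233 = 2962.1592 MPa


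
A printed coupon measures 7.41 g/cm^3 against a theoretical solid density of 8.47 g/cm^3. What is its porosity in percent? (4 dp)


Porosity = (1-7.41/8.47)*100 = 12.5148 %


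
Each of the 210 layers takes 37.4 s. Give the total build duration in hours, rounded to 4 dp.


t = 210 * 37.4 / 3600 = 2.1817 hrs


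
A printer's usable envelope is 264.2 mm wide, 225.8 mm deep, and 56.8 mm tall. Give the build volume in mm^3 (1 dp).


V = 264.2 * 225.8 * 56.8 = 3388481.2 mm^3


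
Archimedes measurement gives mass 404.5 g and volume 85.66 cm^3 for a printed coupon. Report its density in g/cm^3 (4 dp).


rho = 404.5 / 85.66 = 4.7222 g/cm^3


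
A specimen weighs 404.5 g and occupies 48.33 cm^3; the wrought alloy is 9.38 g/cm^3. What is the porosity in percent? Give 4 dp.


rho_part = 404.5 / 48.33 = 8.36954273 g/cm^3
Porosity = (1 - 8.36954273/9.38)*100 = 10.7725 %


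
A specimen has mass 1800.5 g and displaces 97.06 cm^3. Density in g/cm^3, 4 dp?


rho = 1800.5 / 97.06 = 18.5504 g/cm^3


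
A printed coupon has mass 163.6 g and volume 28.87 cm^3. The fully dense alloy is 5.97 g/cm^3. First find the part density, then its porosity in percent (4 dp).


rho_part = 163.6 / 28.87 = 5.66678213 g/cm^3
Porosity = (1 - 5.66678213/5.97)*100 = 5.079 %


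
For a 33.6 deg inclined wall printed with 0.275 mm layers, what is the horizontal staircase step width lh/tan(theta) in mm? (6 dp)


step = 0.275 / tan(33.6) = 0.413908 mm


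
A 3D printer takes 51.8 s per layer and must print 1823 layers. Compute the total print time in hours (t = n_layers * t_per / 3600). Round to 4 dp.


t = 1823 * 51.8 / 3600 = 26.2309 hrs


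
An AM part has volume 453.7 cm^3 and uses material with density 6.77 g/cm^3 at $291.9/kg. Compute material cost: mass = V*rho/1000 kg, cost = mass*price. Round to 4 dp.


Mass = 453.7*6.77/1000 = 3.071549 kg
Cost = 3.071549 * 291.9 = 896.5852 $


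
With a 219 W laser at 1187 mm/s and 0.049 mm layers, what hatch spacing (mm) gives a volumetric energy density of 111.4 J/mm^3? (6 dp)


h = 219 / (111.4*1187*0.049) = 0.0338 mm


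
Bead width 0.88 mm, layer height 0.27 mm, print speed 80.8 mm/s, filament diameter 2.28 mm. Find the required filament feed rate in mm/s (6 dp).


Q = 0.88 * 0.27 * 80.8 = 19.19808 mm^3/s
A_fil = pi*(2.28/2)^2 = 4.08281381 mm^2
v_feed = 19.19808 / 4.08281381 = 4.702169 mm/s


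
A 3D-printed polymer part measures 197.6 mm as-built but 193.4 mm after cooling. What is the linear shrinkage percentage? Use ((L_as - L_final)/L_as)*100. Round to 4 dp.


Shrinkage = ((197.6-193.4)/197.6)*100 = 2.1255 %


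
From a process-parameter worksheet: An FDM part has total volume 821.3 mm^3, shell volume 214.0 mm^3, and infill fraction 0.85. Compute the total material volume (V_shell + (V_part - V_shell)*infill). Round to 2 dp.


V_infill = (821.3 - 214.0) * 0.85 = 516.21
V_total = 214.0 + 516.21 = 730.21 mm^3


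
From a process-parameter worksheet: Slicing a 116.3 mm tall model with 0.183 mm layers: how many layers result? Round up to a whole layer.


Layers = ceil(116.3/0.183) = 636


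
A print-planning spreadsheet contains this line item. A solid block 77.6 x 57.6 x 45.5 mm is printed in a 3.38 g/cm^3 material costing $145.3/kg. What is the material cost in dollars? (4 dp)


V = 77.6 * 57.6 * 45.5 = 203374.08 mm^3 = 203.37408 cm^3
Mass = 203.37408 * 3.38 / 1000 = 0.68740439 kg
Cost = 0.68740439 * 145.3 = 99.8799 $


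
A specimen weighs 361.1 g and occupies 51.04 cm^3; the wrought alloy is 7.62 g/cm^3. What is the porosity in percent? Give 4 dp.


rho_part = 361.1 / 51.04 = 7.07484326 g/cm^3
Porosity = (1 - 7.07484326/7.62)*100 = 7.1543 %


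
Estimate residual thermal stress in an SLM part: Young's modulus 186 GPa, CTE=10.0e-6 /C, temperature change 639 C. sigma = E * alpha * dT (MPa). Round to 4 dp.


sigma = 186*1000 * 10.0e-6 * 639 = 1188.54 MPa


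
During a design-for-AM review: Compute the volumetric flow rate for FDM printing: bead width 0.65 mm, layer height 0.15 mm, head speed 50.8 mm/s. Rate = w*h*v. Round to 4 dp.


Rate = 0.65 * 0.15 * 50.8 = 4.953 mm^3/s


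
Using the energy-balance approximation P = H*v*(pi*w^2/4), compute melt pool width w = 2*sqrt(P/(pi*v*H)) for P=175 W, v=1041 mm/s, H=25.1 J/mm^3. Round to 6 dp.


w = 2*sqrt(175/(pi*1041*25.1)) = 0.092345 mm


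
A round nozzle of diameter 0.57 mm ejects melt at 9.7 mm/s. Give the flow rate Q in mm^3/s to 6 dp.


A = pi*(0.57/2)^2 = 0.25517586 mm^2
Q = 0.25517586 * 9.7 = 2.475206 mm^3/s


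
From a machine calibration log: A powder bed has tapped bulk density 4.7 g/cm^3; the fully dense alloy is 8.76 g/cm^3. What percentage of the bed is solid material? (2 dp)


Packing = (4.7/8.76)*100 = 53.65 %


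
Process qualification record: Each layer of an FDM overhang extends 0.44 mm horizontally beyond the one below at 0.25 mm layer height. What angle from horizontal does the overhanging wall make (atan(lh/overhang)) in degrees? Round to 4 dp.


angle = atan(0.25/0.44) = 29.6045 degrees


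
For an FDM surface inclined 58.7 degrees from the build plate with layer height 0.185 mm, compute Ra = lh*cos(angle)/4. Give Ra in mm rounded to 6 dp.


Ra = 0.185 * cos(58.7) / 4 = 0.024028 mm


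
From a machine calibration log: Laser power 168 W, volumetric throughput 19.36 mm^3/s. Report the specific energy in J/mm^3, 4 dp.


SE = 168 / 19.36 = 8.6777 J/mm^3


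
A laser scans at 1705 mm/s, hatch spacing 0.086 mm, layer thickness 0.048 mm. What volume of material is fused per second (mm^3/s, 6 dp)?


Rate = 1705 * 0.086 * 0.048 = 7.03824 mm^3/s


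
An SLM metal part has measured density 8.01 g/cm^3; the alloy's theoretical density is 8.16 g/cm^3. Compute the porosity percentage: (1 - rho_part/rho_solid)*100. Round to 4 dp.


Porosity = (1-8.01/8.16)*100 = 1.8382 %


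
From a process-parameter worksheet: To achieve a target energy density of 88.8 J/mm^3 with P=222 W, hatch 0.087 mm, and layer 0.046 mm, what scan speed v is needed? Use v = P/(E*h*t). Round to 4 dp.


v = 222 / (88.8*0.087*0.046) = 624.6877 mm/s


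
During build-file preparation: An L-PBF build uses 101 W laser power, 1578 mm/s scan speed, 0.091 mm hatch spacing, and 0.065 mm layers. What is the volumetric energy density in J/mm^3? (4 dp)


E = 101 / (1578*0.091*0.065) = 10.8208 J/mm^3


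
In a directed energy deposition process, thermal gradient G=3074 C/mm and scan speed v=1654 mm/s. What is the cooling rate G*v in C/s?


CR = 3074 * 1654 = 5084396 C/s


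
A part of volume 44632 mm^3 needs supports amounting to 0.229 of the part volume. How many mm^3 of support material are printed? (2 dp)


V_support = 44632 * 0.229 = 10220.73 mm^3


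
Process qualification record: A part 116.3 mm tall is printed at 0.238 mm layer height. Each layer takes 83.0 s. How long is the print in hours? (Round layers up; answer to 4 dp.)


Layers = ceil(116.3/0.238) = 489
t = 489 * 83.0 / 3600 = 11.2742 hrs


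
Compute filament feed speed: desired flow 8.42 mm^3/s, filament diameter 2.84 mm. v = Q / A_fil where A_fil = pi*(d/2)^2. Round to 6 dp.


A = pi*(2.84/2)^2 = 6.334707
v = 8.42 / 6.334707 = 1.329185 mm/s


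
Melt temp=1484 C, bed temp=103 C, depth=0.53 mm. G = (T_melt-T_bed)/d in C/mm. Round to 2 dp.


G = (1484-103)/0.53 = 2605.66 C/mm


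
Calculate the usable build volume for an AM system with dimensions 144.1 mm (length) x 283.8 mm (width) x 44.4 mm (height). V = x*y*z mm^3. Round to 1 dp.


V = 144.1 * 283.8 * 44.4 = 1815763.8 mm^3


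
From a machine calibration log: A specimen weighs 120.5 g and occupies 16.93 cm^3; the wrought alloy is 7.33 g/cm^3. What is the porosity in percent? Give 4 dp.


rho_part = 120.5 / 16.93 = 7.11754282 g/cm^3
Porosity = (1 - 7.11754282/7.33)*100 = 2.8985 %


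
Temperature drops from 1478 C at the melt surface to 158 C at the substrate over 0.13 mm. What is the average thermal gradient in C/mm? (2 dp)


G = (1478-158)/0.13 = 10153.85 C/mm


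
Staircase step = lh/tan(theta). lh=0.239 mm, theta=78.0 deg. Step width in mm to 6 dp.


step = 0.239 / tan(78.0) = 0.050801 mm


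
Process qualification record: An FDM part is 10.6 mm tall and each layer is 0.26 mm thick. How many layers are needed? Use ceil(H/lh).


Layers = ceil(10.6/0.26) = 41


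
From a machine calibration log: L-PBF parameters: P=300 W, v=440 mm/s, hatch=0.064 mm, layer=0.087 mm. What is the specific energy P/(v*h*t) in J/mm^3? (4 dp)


Build rate = 440 * 0.064 * 0.087 = 2.44992 mm^3/s
SE = 300 / 2.44992 = 122.453 J/mm^3


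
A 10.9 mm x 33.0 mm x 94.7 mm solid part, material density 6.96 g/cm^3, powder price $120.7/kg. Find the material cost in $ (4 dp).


V = 10.9 * 33.0 * 94.7 = 34063.59 mm^3 = 34.06359 cm^3
Mass = 34.06359 * 6.96 / 1000 = 0.23708259 kg
Cost = 0.23708259 * 120.7 = 28.6159 $


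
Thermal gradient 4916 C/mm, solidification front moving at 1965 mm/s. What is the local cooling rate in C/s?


CR = 4916 * 1965 = 9659940 C/s


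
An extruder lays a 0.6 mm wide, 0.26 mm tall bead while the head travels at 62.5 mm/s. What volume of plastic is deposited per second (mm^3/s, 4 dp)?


Rate = 0.6 * 0.26 * 62.5 = 9.75 mm^3/s


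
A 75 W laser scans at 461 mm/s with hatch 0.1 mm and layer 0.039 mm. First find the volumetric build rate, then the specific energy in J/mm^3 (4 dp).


Build rate = 461 * 0.1 * 0.039 = 1.7979 mm^3/s
SE = 75 / 1.7979 = 41.7153 J/mm^3


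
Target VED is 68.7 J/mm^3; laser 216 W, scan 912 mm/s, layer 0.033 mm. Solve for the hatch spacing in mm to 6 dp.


h = 216 / (68.7*912*0.033) = 0.104469 mm


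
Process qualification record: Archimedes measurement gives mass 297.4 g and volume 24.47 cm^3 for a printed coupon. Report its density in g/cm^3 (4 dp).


rho = 297.4 / 24.47 = 12.1537 g/cm^3


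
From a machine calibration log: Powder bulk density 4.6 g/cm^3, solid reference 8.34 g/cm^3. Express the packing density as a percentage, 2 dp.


Packing = (4.6/8.34)*100 = 55.16 %


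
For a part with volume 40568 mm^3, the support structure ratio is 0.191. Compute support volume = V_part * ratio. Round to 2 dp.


V_support = 40568 * 0.191 = 7748.49 mm^3


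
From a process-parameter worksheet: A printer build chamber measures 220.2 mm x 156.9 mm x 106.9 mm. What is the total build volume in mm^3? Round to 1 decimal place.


V = 220.2 * 156.9 * 106.9 = 3693328.7 mm^3


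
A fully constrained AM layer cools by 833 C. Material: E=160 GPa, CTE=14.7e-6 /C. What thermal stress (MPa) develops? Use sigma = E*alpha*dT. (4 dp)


sigma = 160*1000 * 14.7e-6 * 833 = 1959.216 MPa


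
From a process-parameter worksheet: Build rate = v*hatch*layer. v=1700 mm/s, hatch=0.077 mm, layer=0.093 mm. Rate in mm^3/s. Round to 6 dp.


Rate = 1700 * 0.077 * 0.093 = 12.1737 mm^3/s
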